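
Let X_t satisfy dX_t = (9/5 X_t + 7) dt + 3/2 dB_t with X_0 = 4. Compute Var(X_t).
Var(X_t) = 5*exp(18*t/5)/8 - 5/8

The variance V(t) = Var(X_t) satisfies V'(t) = 2 a V(t) + c^2 with V(0) = 0 (drift coefficient is linear in X, diffusion is constant). With a = 9/5, c = 3/2, the solution is
  V(t) = (c^2 / (2 a)) * (exp(2 a t) - 1)
       = ((3/2)^2 / (2*(9/5))) * (exp((18/5) t) - 1)
       = 5*exp(18*t/5)/8 - 5/8.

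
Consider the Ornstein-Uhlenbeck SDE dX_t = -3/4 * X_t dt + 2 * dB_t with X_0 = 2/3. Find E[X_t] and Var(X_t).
E[X_t] = 2*exp(-3*t/4)/3; Var(X_t) = 8/3 - 8*exp(-3*t/2)/3

The OU SDE dX = -theta X dt + sigma dB admits the integrating factor exp(theta t): d(exp(theta t) X_t) = sigma exp(theta t) dB_t. Integrating from 0 to t:
  X_t = x_0 * exp(-theta t) + sigma * int_0^t exp(-theta (t-s)) dB_s.
The Itô integral has mean 0 and (by the Itô isometry) variance sigma^2 * int_0^t exp(-2 theta (t - s)) ds = sigma^2 * (1 - exp(-2 theta t)) / (2 theta).
With theta = 3/4, sigma = 2, x_0 = 2/3:
  E[X_t] = 2/3 * exp(-3/4 t) = 2*exp(-3*t/4)/3
  Var(X_t) = (2)^2 * (1 - exp(-2*3/4 t)) / (2 * 3/4) = 8/3 - 8*exp(-3*t/2)/3.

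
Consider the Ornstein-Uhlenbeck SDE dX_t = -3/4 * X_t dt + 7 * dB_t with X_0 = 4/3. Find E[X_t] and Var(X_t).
E[X_t] = 4*exp(-3*t/4)/3; Var(X_t) = 98/3 - 98*exp(-3*t/2)/3

The OU SDE dX = -theta X dt + sigma dB admits the integrating factor exp(theta t): d(exp(theta t) X_t) = sigma exp(theta t) dB_t. Integrating from 0 to t:
  X_t = x_0 * exp(-theta t) + sigma * int_0^t exp(-theta (t-s)) dB_s.
The Itô integral has mean 0 and (by the Itô isometry) variance sigma^2 * int_0^t exp(-2 theta (t - s)) ds = sigma^2 * (1 - exp(-2 theta t)) / (2 theta).
With theta = 3/4, sigma = 7, x_0 = 4/3:
  E[X_t] = 4/3 * exp(-3/4 t) = 4*exp(-3*t/4)/3
  Var(X_t) = (7)^2 * (1 - exp(-2*3/4 t)) / (2 * 3/4) = 98/3 - 98*exp(-3*t/2)/3.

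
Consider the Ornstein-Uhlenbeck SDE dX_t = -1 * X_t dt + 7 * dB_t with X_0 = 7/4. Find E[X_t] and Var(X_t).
E[X_t] = 7*exp(-t)/4; Var(X_t) = 49/2 - 49*exp(-2*t)/2

The OU SDE dX = -theta X dt + sigma dB admits the integrating factor exp(theta t): d(exp(theta t) X_t) = sigma exp(theta t) dB_t. Integrating from 0 to t:
  X_t = x_0 * exp(-theta t) + sigma * int_0^t exp(-theta (t-s)) dB_s.
The Itô integral has mean 0 and (by the Itô isometry) variance sigma^2 * int_0^t exp(-2 theta (t - s)) ds = sigma^2 * (1 - exp(-2 theta t)) / (2 theta).
With theta = 1, sigma = 7, x_0 = 7/4:
  E[X_t] = 7/4 * exp(-1 t) = 7*exp(-t)/4
  Var(X_t) = (7)^2 * (1 - exp(-2*1 t)) / (2 * 1) = 49/2 - 49*exp(-2*t)/2.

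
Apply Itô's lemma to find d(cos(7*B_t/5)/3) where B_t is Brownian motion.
d(cos(7*B_t/5)/3) = (-49*cos(7*B_t/5)/150) dt + (-7*sin(7*B_t/5)/15) dB_t

Itô's formula for f(B_t) gives d f(B_t) = f'(B_t) dB_t + (1/2) f''(B_t) dt. Compute derivatives of f(x) = cos(7*x/5)/3:
  f'(x)  = -7*sin(7*x/5)/15
  f''(x) = -49*cos(7*x/5)/75
Substitute x = B_t and multiply the f'' term by 1/2:
  drift     = (1/2) * (-49*cos(7*x/5)/75) evaluated at B_t = -49*cos(7*B_t/5)/150
  diffusion = (-7*sin(7*x/5)/15) evaluated at B_t = -7*sin(7*B_t/5)/15
Therefore d(cos(7*B_t/5)/3) = (-49*cos(7*B_t/5)/150) dt + (-7*sin(7*B_t/5)/15) dB_t.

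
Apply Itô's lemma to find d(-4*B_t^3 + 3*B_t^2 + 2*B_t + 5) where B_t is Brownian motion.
d(-4*B_t^3 + 3*B_t^2 + 2*B_t + 5) = (3 - 12*B_t) dt + (-12*B_t^2 + 6*B_t + 2) dB_t

Itô's formula for f(B_t) gives d f(B_t) = f'(B_t) dB_t + (1/2) f''(B_t) dt. Compute derivatives of f(x) = -4*x^3 + 3*x^2 + 2*x + 5:
  f'(x)  = -12*x^2 + 6*x + 2
  f''(x) = 6 - 24*x
Substitute x = B_t and multiply the f'' term by 1/2:
  drift     = (1/2) * (6 - 24*x) evaluated at B_t = 3 - 12*B_t
  diffusion = (-12*x^2 + 6*x + 2) evaluated at B_t = -12*B_t^2 + 6*B_t + 2
Therefore d(-4*B_t^3 + 3*B_t^2 + 2*B_t + 5) = (3 - 12*B_t) dt + (-12*B_t^2 + 6*B_t + 2) dB_t.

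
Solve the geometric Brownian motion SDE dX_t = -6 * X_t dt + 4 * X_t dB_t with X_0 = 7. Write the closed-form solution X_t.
X_t = 7 * exp((-14) * t + (4) * B_t)

For GBM dX = mu X dt + sigma X dB with X_0 = x_0, apply Itô to Y = log X: dY = (mu - sigma^2/2) dt + sigma dB, so Y_t = log(x_0) + (mu - sigma^2/2) t + sigma B_t and hence X_t = x_0 * exp((mu - sigma^2/2) t + sigma B_t).
With mu = -6, sigma = 4, x_0 = 7, this gives:
  X_t = 7 * exp((-14) * t + (4) * B_t).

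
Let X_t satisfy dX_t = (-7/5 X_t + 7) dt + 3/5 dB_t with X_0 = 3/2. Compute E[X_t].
E[X_t] = 5 - 7*exp(-7*t/5)/2

Taking expectations and using E[dB_t] = 0, the mean m(t) = E[X_t] satisfies the ODE m'(t) = a m(t) + b with m(0) = x_0. With a = -7/5, b = 7, x_0 = 3/2, the solution is
  m(t) = x_0 * exp(a t) + (b/a) * (exp(a t) - 1)
       = (3/2) * exp((-7/5) t) + (7/(-7/5)) * (exp((-7/5) t) - 1)
       = 5 - 7*exp(-7*t/5)/2.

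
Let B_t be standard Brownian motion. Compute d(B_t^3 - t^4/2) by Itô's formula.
d(B_t^3 - t^4/2) = (3*B_t - 2*t^3) dt + (3*B_t^2) dB_t

Itô's formula for f(t, x): d f(t, B_t) = (f_t + (1/2) f_xx) dt + f_x dB_t. Compute partials of f(t, x) = -t^4/2 + x^3:
  f_t(t,x)  = -2*t^3
  f_x(t,x)  = 3*x^2
  f_xx(t,x) = 6*x
Assemble drift = f_t + (1/2) f_xx = -2*t^3 + 3*x and diffusion = f_x = 3*x^2. Substituting x = B_t:
  d(B_t^3 - t^4/2) = (3*B_t - 2*t^3) dt + (3*B_t^2) dB_t.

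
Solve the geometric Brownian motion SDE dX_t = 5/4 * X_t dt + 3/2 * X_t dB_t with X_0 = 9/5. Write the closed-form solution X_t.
X_t = 9/5 * exp((1/8) * t + (3/2) * B_t)

For GBM dX = mu X dt + sigma X dB with X_0 = x_0, apply Itô to Y = log X: dY = (mu - sigma^2/2) dt + sigma dB, so Y_t = log(x_0) + (mu - sigma^2/2) t + sigma B_t and hence X_t = x_0 * exp((mu - sigma^2/2) t + sigma B_t).
With mu = 5/4, sigma = 3/2, x_0 = 9/5, this gives:
  X_t = 9/5 * exp((1/8) * t + (3/2) * B_t).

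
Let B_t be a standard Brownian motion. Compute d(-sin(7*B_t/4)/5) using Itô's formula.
d(-sin(7*B_t/4)/5) = (49*sin(7*B_t/4)/160) dt + (-7*cos(7*B_t/4)/20) dB_t

Itô's formula for f(B_t) gives d f(B_t) = f'(B_t) dB_t + (1/2) f''(B_t) dt. Compute derivatives of f(x) = -sin(7*x/4)/5:
  f'(x)  = -7*cos(7*x/4)/20
  f''(x) = 49*sin(7*x/4)/80
Substitute x = B_t and multiply the f'' term by 1/2:
  drift     = (1/2) * (49*sin(7*x/4)/80) evaluated at B_t = 49*sin(7*B_t/4)/160
  diffusion = (-7*cos(7*x/4)/20) evaluated at B_t = -7*cos(7*B_t/4)/20
Therefore d(-sin(7*B_t/4)/5) = (49*sin(7*B_t/4)/160) dt + (-7*cos(7*B_t/4)/20) dB_t.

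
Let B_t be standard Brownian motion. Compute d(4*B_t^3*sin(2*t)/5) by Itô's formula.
d(4*B_t^3*sin(2*t)/5) = (4*B_t*(2*B_t^2*cos(2*t) + 3*sin(2*t))/5) dt + (12*B_t^2*sin(2*t)/5) dB_t

Itô's formula for f(t, x): d f(t, B_t) = (f_t + (1/2) f_xx) dt + f_x dB_t. Compute partials of f(t, x) = 4*x^3*sin(2*t)/5:
  f_t(t,x)  = 8*x^3*cos(2*t)/5
  f_x(t,x)  = 12*x^2*sin(2*t)/5
  f_xx(t,x) = 24*x*sin(2*t)/5
Assemble drift = f_t + (1/2) f_xx = 4*x*(2*x^2*cos(2*t) + 3*sin(2*t))/5 and diffusion = f_x = 12*x^2*sin(2*t)/5. Substituting x = B_t:
  d(4*B_t^3*sin(2*t)/5) = (4*B_t*(2*B_t^2*cos(2*t) + 3*sin(2*t))/5) dt + (12*B_t^2*sin(2*t)/5) dB_t.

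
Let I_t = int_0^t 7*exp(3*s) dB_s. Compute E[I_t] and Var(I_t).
E[I_t] = 0; Var(I_t) = 49*exp(6*t)/6 - 49/6

The Itô integral of a deterministic integrand f(s) has mean 0 because each increment f(s) * (B_{s+ds} - B_s) has mean 0. By the Itô isometry:
  Var( int_0^t f(s) dB_s ) = E[ (int_0^t f(s) dB_s)^2 ] = int_0^t f(s)^2 ds.
Here f(s) = 7*exp(3*s), so f(s)^2 = 49*exp(6*s). Integrate:
  int_0^t (49*exp(6*s)) ds = 49*exp(6*t)/6 - 49/6.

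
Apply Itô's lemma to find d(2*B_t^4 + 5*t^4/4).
d(2*B_t^4 + 5*t^4/4) = (12*B_t^2 + 5*t^3) dt + (8*B_t^3) dB_t

Itô's formula for f(t, x): d f(t, B_t) = (f_t + (1/2) f_xx) dt + f_x dB_t. Compute partials of f(t, x) = 5*t^4/4 + 2*x^4:
  f_t(t,x)  = 5*t^3
  f_x(t,x)  = 8*x^3
  f_xx(t,x) = 24*x^2
Assemble drift = f_t + (1/2) f_xx = 5*t^3 + 12*x^2 and diffusion = f_x = 8*x^3. Substituting x = B_t:
  d(2*B_t^4 + 5*t^4/4) = (12*B_t^2 + 5*t^3) dt + (8*B_t^3) dB_t.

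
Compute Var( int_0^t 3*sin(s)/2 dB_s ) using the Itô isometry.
Var = 9*t/8 - 9*sin(2*t)/16

The Itô integral of a deterministic integrand f(s) has mean 0 because each increment f(s) * (B_{s+ds} - B_s) has mean 0. By the Itô isometry:
  Var( int_0^t f(s) dB_s ) = E[ (int_0^t f(s) dB_s)^2 ] = int_0^t f(s)^2 ds.
Here f(s) = 3*sin(s)/2, so f(s)^2 = 9*sin(s)^2/4. Integrate:
  int_0^t (9*sin(s)^2/4) ds = 9*t/8 - 9*sin(2*t)/16.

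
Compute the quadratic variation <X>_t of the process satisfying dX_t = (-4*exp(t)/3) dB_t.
<X>_t = 8*exp(2*t)/9 - 8/9

For an Itô process dX_t = a(t) dt + b(t) dB_t, the quadratic variation is <X>_t = int_0^t b(s)^2 ds (the drift term does not contribute). Here b(s) = -4*exp(s)/3, so
  b(s)^2 = 16*exp(2*s)/9.
Integrating from 0 to t:
  <X>_t = int_0^t (16*exp(2*s)/9) ds = 8*exp(2*t)/9 - 8/9.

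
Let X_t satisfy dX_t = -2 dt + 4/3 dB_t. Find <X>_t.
<X>_t = 16*t/9

For an Itô process dX_t = a(t) dt + b(t) dB_t, the quadratic variation is <X>_t = int_0^t b(s)^2 ds (the drift term does not contribute). Here b(s) = 4/3, so
  b(s)^2 = 16/9.
Integrating from 0 to t:
  <X>_t = int_0^t (16/9) ds = 16*t/9.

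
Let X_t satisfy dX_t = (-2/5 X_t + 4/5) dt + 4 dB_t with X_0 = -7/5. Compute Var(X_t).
Var(X_t) = 20 - 20*exp(-4*t/5)

The variance V(t) = Var(X_t) satisfies V'(t) = 2 a V(t) + c^2 with V(0) = 0 (drift coefficient is linear in X, diffusion is constant). With a = -2/5, c = 4, the solution is
  V(t) = (c^2 / (2 a)) * (exp(2 a t) - 1)
       = (4^2 / (2*(-2/5))) * (exp((-4/5) t) - 1)
       = 20 - 20*exp(-4*t/5).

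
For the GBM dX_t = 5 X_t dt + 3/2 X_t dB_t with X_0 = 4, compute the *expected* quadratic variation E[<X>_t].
E[<X>_t] = 144*exp(49*t/4)/49 - 144/49

<X>_t = int_0^t ((3/2) * X_s)^2 ds. Taking expectation inside the integral: E[<X>_t] = (3/2)^2 * int_0^t E[X_s^2] ds. For GBM, E[X_s^2] = x_0^2 * exp((2 mu + sigma^2) s). Integrating:
  E[<X>_t] = (3/2)^2 * 4^2 * (exp((2*5 + (3/2)^2) t) - 1) / (2*5 + (3/2)^2)
           = (3/2)^2 * 4^2 * (exp((49/4) t) - 1) / (49/4) = 144*exp(49*t/4)/49 - 144/49.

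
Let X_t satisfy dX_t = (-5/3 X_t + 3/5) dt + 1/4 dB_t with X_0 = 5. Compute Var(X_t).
Var(X_t) = 3/160 - 3*exp(-10*t/3)/160

The variance V(t) = Var(X_t) satisfies V'(t) = 2 a V(t) + c^2 with V(0) = 0 (drift coefficient is linear in X, diffusion is constant). With a = -5/3, c = 1/4, the solution is
  V(t) = (c^2 / (2 a)) * (exp(2 a t) - 1)
       = ((1/4)^2 / (2*(-5/3))) * (exp((-10/3) t) - 1)
       = 3/160 - 3*exp(-10*t/3)/160.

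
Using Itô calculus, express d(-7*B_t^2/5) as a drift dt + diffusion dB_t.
d(-7*B_t^2/5) = (-7/5) dt + (-14*B_t/5) dB_t

Itô's formula for f(B_t) gives d f(B_t) = f'(B_t) dB_t + (1/2) f''(B_t) dt. Compute derivatives of f(x) = -7*x^2/5:
  f'(x)  = -14*x/5
  f''(x) = -14/5
Substitute x = B_t and multiply the f'' term by 1/2:
  drift     = (1/2) * (-14/5) evaluated at B_t = -7/5
  diffusion = (-14*x/5) evaluated at B_t = -14*B_t/5
Therefore d(-7*B_t^2/5) = (-7/5) dt + (-14*B_t/5) dB_t.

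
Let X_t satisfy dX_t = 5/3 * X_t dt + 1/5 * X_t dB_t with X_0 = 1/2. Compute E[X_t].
E[X_t] = exp(5*t/3)/2

For GBM dX = mu X dt + sigma X dB with X_0 = x_0, apply Itô to Y = log X: dY = (mu - sigma^2/2) dt + sigma dB, so Y_t = log(x_0) + (mu - sigma^2/2) t + sigma B_t and hence X_t = x_0 * exp((mu - sigma^2/2) t + sigma B_t).
With mu = 5/3, sigma = 1/5, x_0 = 1/2, this gives:
  X_t = 1/2 * exp((247/150) * t + (1/5) * B_t).
Since sigma*B_t ~ Normal(0, sigma^2 t), E[exp(sigma*B_t)] = exp(sigma^2 t / 2); so E[X_t] = x_0 * exp((mu - sigma^2/2) t) * exp(sigma^2 t / 2) = x_0 * exp(mu t) = exp(5*t/3)/2.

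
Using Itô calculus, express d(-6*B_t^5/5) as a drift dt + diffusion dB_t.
d(-6*B_t^5/5) = (-12*B_t^3) dt + (-6*B_t^4) dB_t

Itô's formula for f(B_t) gives d f(B_t) = f'(B_t) dB_t + (1/2) f''(B_t) dt. Compute derivatives of f(x) = -6*x^5/5:
  f'(x)  = -6*x^4
  f''(x) = -24*x^3
Substitute x = B_t and multiply the f'' term by 1/2:
  drift     = (1/2) * (-24*x^3) evaluated at B_t = -12*B_t^3
  diffusion = (-6*x^4) evaluated at B_t = -6*B_t^4
Therefore d(-6*B_t^5/5) = (-12*B_t^3) dt + (-6*B_t^4) dB_t.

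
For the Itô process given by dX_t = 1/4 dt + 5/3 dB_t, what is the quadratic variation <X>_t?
<X>_t = 25*t/9

For an Itô process dX_t = a(t) dt + b(t) dB_t, the quadratic variation is <X>_t = int_0^t b(s)^2 ds (the drift term does not contribute). Here b(s) = 5/3, so
  b(s)^2 = 25/9.
Integrating from 0 to t:
  <X>_t = int_0^t (25/9) ds = 25*t/9.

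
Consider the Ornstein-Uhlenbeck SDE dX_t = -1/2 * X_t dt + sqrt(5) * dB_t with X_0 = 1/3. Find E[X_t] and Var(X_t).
E[X_t] = exp(-t/2)/3; Var(X_t) = 5 - 5*exp(-t)

The OU SDE dX = -theta X dt + sigma dB admits the integrating factor exp(theta t): d(exp(theta t) X_t) = sigma exp(theta t) dB_t. Integrating from 0 to t:
  X_t = x_0 * exp(-theta t) + sigma * int_0^t exp(-theta (t-s)) dB_s.
The Itô integral has mean 0 and (by the Itô isometry) variance sigma^2 * int_0^t exp(-2 theta (t - s)) ds = sigma^2 * (1 - exp(-2 theta t)) / (2 theta).
With theta = 1/2, sigma = sqrt(5), x_0 = 1/3:
  E[X_t] = 1/3 * exp(-1/2 t) = exp(-t/2)/3
  Var(X_t) = (sqrt(5))^2 * (1 - exp(-2*1/2 t)) / (2 * 1/2) = 5 - 5*exp(-t).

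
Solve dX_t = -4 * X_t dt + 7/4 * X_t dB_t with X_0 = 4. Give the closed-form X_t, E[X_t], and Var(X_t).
X_t = 4 * exp((-177/32) t + (7/4) B_t); E[X_t] = 4*exp(-4*t); Var(X_t) = (16*exp(49*t/16) - 16)*exp(-8*t)

For GBM dX = mu X dt + sigma X dB with X_0 = x_0, apply Itô to Y = log X: dY = (mu - sigma^2/2) dt + sigma dB, so Y_t = log(x_0) + (mu - sigma^2/2) t + sigma B_t and hence X_t = x_0 * exp((mu - sigma^2/2) t + sigma B_t).
With mu = -4, sigma = 7/4, x_0 = 4, this gives:
  X_t = 4 * exp((-177/32) * t + (7/4) * B_t).
Since sigma*B_t ~ Normal(0, sigma^2 t), E[exp(sigma*B_t)] = exp(sigma^2 t / 2); so E[X_t] = x_0 * exp((mu - sigma^2/2) t) * exp(sigma^2 t / 2) = x_0 * exp(mu t) = 4*exp(-4*t).
Var(X_t) = E[X_t^2] - (E[X_t])^2 = x_0^2 * exp(2 mu t) * (exp(sigma^2 t) - 1) = (16*exp(49*t/16) - 16)*exp(-8*t).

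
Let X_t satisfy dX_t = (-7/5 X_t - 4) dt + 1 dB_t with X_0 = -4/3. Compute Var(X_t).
Var(X_t) = 5/14 - 5*exp(-14*t/5)/14

The variance V(t) = Var(X_t) satisfies V'(t) = 2 a V(t) + c^2 with V(0) = 0 (drift coefficient is linear in X, diffusion is constant). With a = -7/5, c = 1, the solution is
  V(t) = (c^2 / (2 a)) * (exp(2 a t) - 1)
       = (1^2 / (2*(-7/5))) * (exp((-14/5) t) - 1)
       = 5/14 - 5*exp(-14*t/5)/14.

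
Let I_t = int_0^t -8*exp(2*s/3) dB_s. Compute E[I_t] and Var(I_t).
E[I_t] = 0; Var(I_t) = 48*exp(4*t/3) - 48

The Itô integral of a deterministic integrand f(s) has mean 0 because each increment f(s) * (B_{s+ds} - B_s) has mean 0. By the Itô isometry:
  Var( int_0^t f(s) dB_s ) = E[ (int_0^t f(s) dB_s)^2 ] = int_0^t f(s)^2 ds.
Here f(s) = -8*exp(2*s/3), so f(s)^2 = 64*exp(4*s/3). Integrate:
  int_0^t (64*exp(4*s/3)) ds = 48*exp(4*t/3) - 48.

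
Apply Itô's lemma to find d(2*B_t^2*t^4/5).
d(2*B_t^2*t^4/5) = (2*t^3*(4*B_t^2 + t)/5) dt + (4*B_t*t^4/5) dB_t

Itô's formula for f(t, x): d f(t, B_t) = (f_t + (1/2) f_xx) dt + f_x dB_t. Compute partials of f(t, x) = 2*t^4*x^2/5:
  f_t(t,x)  = 8*t^3*x^2/5
  f_x(t,x)  = 4*t^4*x/5
  f_xx(t,x) = 4*t^4/5
Assemble drift = f_t + (1/2) f_xx = 2*t^3*(t + 4*x^2)/5 and diffusion = f_x = 4*t^4*x/5. Substituting x = B_t:
  d(2*B_t^2*t^4/5) = (2*t^3*(4*B_t^2 + t)/5) dt + (4*B_t*t^4/5) dB_t.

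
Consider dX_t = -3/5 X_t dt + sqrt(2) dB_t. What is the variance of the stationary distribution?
lim Var(X_t) = 5/3

The OU SDE dX = -theta X dt + sigma dB admits the integrating factor exp(theta t): d(exp(theta t) X_t) = sigma exp(theta t) dB_t. Integrating from 0 to t gives X_t = x_0 * exp(-theta t) + sigma * int_0^t exp(-theta (t-s)) dB_s for any initial x_0. The Itô integral has variance (by the Itô isometry) sigma^2 * int_0^t exp(-2 theta (t - s)) ds = sigma^2 * (1 - exp(-2 theta t)) / (2 theta), independent of x_0.
With theta = 3/5, sigma = sqrt(2):
  Var(X_t) = (sqrt(2))^2 * (1 - exp(-2*3/5 t)) / (2 * 3/5) = 5/3 - 5*exp(-6*t/5)/3.
As t -> infinity, exp(-2*3/5 t) -> 0, so the stationary variance is sigma^2 / (2 theta) = 5/3.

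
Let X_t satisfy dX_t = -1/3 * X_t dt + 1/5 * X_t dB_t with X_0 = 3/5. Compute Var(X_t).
Var(X_t) = (9*exp(t/25) - 9)*exp(-2*t/3)/25

For GBM dX = mu X dt + sigma X dB with X_0 = x_0, apply Itô to Y = log X: dY = (mu - sigma^2/2) dt + sigma dB, so Y_t = log(x_0) + (mu - sigma^2/2) t + sigma B_t and hence X_t = x_0 * exp((mu - sigma^2/2) t + sigma B_t).
With mu = -1/3, sigma = 1/5, x_0 = 3/5, this gives:
  X_t = 3/5 * exp((-53/150) * t + (1/5) * B_t).
Since sigma*B_t ~ Normal(0, sigma^2 t), E[exp(sigma*B_t)] = exp(sigma^2 t / 2); so E[X_t] = x_0 * exp((mu - sigma^2/2) t) * exp(sigma^2 t / 2) = x_0 * exp(mu t) = 3*exp(-t/3)/5.
Var(X_t) = E[X_t^2] - (E[X_t])^2 = x_0^2 * exp(2 mu t) * (exp(sigma^2 t) - 1) = (9*exp(t/25) - 9)*exp(-2*t/3)/25.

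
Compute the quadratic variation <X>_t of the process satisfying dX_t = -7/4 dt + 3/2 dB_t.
<X>_t = 9*t/4

For an Itô process dX_t = a(t) dt + b(t) dB_t, the quadratic variation is <X>_t = int_0^t b(s)^2 ds (the drift term does not contribute). Here b(s) = 3/2, so
  b(s)^2 = 9/4.
Integrating from 0 to t:
  <X>_t = int_0^t (9/4) ds = 9*t/4.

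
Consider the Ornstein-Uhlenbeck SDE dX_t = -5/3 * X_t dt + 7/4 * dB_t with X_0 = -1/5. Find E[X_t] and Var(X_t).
E[X_t] = -exp(-5*t/3)/5; Var(X_t) = 147/160 - 147*exp(-10*t/3)/160

The OU SDE dX = -theta X dt + sigma dB admits the integrating factor exp(theta t): d(exp(theta t) X_t) = sigma exp(theta t) dB_t. Integrating from 0 to t:
  X_t = x_0 * exp(-theta t) + sigma * int_0^t exp(-theta (t-s)) dB_s.
The Itô integral has mean 0 and (by the Itô isometry) variance sigma^2 * int_0^t exp(-2 theta (t - s)) ds = sigma^2 * (1 - exp(-2 theta t)) / (2 theta).
With theta = 5/3, sigma = 7/4, x_0 = -1/5:
  E[X_t] = -1/5 * exp(-5/3 t) = -exp(-5*t/3)/5
  Var(X_t) = (7/4)^2 * (1 - exp(-2*5/3 t)) / (2 * 5/3) = 147/160 - 147*exp(-10*t/3)/160.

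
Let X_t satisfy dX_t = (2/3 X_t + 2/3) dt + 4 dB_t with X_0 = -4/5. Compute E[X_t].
E[X_t] = exp(2*t/3)/5 - 1

Taking expectations and using E[dB_t] = 0, the mean m(t) = E[X_t] satisfies the ODE m'(t) = a m(t) + b with m(0) = x_0. With a = 2/3, b = 2/3, x_0 = -4/5, the solution is
  m(t) = x_0 * exp(a t) + (b/a) * (exp(a t) - 1)
       = (-4/5) * exp((2/3) t) + ((2/3)/(2/3)) * (exp((2/3) t) - 1)
       = exp(2*t/3)/5 - 1.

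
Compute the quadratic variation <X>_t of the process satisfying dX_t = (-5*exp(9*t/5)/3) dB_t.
<X>_t = 125*exp(18*t/5)/162 - 125/162

For an Itô process dX_t = a(t) dt + b(t) dB_t, the quadratic variation is <X>_t = int_0^t b(s)^2 ds (the drift term does not contribute). Here b(s) = -5*exp(9*s/5)/3, so
  b(s)^2 = 25*exp(18*s/5)/9.
Integrating from 0 to t:
  <X>_t = int_0^t (25*exp(18*s/5)/9) ds = 125*exp(18*t/5)/162 - 125/162.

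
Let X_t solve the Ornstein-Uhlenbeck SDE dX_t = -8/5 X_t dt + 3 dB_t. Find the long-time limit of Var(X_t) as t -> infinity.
lim Var(X_t) = 45/16

The OU SDE dX = -theta X dt + sigma dB admits the integrating factor exp(theta t): d(exp(theta t) X_t) = sigma exp(theta t) dB_t. Integrating from 0 to t gives X_t = x_0 * exp(-theta t) + sigma * int_0^t exp(-theta (t-s)) dB_s for any initial x_0. The Itô integral has variance (by the Itô isometry) sigma^2 * int_0^t exp(-2 theta (t - s)) ds = sigma^2 * (1 - exp(-2 theta t)) / (2 theta), independent of x_0.
With theta = 8/5, sigma = 3:
  Var(X_t) = (3)^2 * (1 - exp(-2*8/5 t)) / (2 * 8/5) = 45/16 - 45*exp(-16*t/5)/16.
As t -> infinity, exp(-2*8/5 t) -> 0, so the stationary variance is sigma^2 / (2 theta) = 45/16.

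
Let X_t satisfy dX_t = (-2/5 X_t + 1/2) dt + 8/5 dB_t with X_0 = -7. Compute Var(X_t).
Var(X_t) = 16/5 - 16*exp(-4*t/5)/5

The variance V(t) = Var(X_t) satisfies V'(t) = 2 a V(t) + c^2 with V(0) = 0 (drift coefficient is linear in X, diffusion is constant). With a = -2/5, c = 8/5, the solution is
  V(t) = (c^2 / (2 a)) * (exp(2 a t) - 1)
       = ((8/5)^2 / (2*(-2/5))) * (exp((-4/5) t) - 1)
       = 16/5 - 16*exp(-4*t/5)/5.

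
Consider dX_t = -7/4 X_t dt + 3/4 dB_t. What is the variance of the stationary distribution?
lim Var(X_t) = 9/56

The OU SDE dX = -theta X dt + sigma dB admits the integrating factor exp(theta t): d(exp(theta t) X_t) = sigma exp(theta t) dB_t. Integrating from 0 to t gives X_t = x_0 * exp(-theta t) + sigma * int_0^t exp(-theta (t-s)) dB_s for any initial x_0. The Itô integral has variance (by the Itô isometry) sigma^2 * int_0^t exp(-2 theta (t - s)) ds = sigma^2 * (1 - exp(-2 theta t)) / (2 theta), independent of x_0.
With theta = 7/4, sigma = 3/4:
  Var(X_t) = (3/4)^2 * (1 - exp(-2*7/4 t)) / (2 * 7/4) = 9/56 - 9*exp(-7*t/2)/56.
As t -> infinity, exp(-2*7/4 t) -> 0, so the stationary variance is sigma^2 / (2 theta) = 9/56.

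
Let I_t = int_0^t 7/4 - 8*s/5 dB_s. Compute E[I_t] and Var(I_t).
E[I_t] = 0; Var(I_t) = t*(1024*t^2 - 3360*t + 3675)/1200

The Itô integral of a deterministic integrand f(s) has mean 0 because each increment f(s) * (B_{s+ds} - B_s) has mean 0. By the Itô isometry:
  Var( int_0^t f(s) dB_s ) = E[ (int_0^t f(s) dB_s)^2 ] = int_0^t f(s)^2 ds.
Here f(s) = 7/4 - 8*s/5, so f(s)^2 = (32*s - 35)^2/400. Integrate:
  int_0^t ((32*s - 35)^2/400) ds = t*(1024*t^2 - 3360*t + 3675)/1200.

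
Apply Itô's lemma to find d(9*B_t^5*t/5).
d(9*B_t^5*t/5) = (9*B_t^3*(B_t^2 + 10*t)/5) dt + (9*B_t^4*t) dB_t

Itô's formula for f(t, x): d f(t, B_t) = (f_t + (1/2) f_xx) dt + f_x dB_t. Compute partials of f(t, x) = 9*t*x^5/5:
  f_t(t,x)  = 9*x^5/5
  f_x(t,x)  = 9*t*x^4
  f_xx(t,x) = 36*t*x^3
Assemble drift = f_t + (1/2) f_xx = 9*x^3*(10*t + x^2)/5 and diffusion = f_x = 9*t*x^4. Substituting x = B_t:
  d(9*B_t^5*t/5) = (9*B_t^3*(B_t^2 + 10*t)/5) dt + (9*B_t^4*t) dB_t.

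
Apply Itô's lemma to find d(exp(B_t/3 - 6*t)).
d(exp(B_t/3 - 6*t)) = (-107*exp(B_t/3 - 6*t)/18) dt + (exp(B_t/3 - 6*t)/3) dB_t

Itô's formula for f(t, x): d f(t, B_t) = (f_t + (1/2) f_xx) dt + f_x dB_t. Compute partials of f(t, x) = exp(-6*t + x/3):
  f_t(t,x)  = -6*exp(-6*t + x/3)
  f_x(t,x)  = exp(-6*t + x/3)/3
  f_xx(t,x) = exp(-6*t + x/3)/9
Assemble drift = f_t + (1/2) f_xx = -107*exp(-6*t + x/3)/18 and diffusion = f_x = exp(-6*t + x/3)/3. Substituting x = B_t:
  d(exp(B_t/3 - 6*t)) = (-107*exp(B_t/3 - 6*t)/18) dt + (exp(B_t/3 - 6*t)/3) dB_t.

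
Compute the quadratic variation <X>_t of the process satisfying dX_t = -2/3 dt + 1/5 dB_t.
<X>_t = t/25

For an Itô process dX_t = a(t) dt + b(t) dB_t, the quadratic variation is <X>_t = int_0^t b(s)^2 ds (the drift term does not contribute). Here b(s) = 1/5, so
  b(s)^2 = 1/25.
Integrating from 0 to t:
  <X>_t = int_0^t (1/25) ds = t/25.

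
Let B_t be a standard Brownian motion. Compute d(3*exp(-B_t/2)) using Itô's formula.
d(3*exp(-B_t/2)) = (3*exp(-B_t/2)/8) dt + (-3*exp(-B_t/2)/2) dB_t

Itô's formula for f(B_t) gives d f(B_t) = f'(B_t) dB_t + (1/2) f''(B_t) dt. Compute derivatives of f(x) = 3*exp(-x/2):
  f'(x)  = -3*exp(-x/2)/2
  f''(x) = 3*exp(-x/2)/4
Substitute x = B_t and multiply the f'' term by 1/2:
  drift     = (1/2) * (3*exp(-x/2)/4) evaluated at B_t = 3*exp(-B_t/2)/8
  diffusion = (-3*exp(-x/2)/2) evaluated at B_t = -3*exp(-B_t/2)/2
Therefore d(3*exp(-B_t/2)) = (3*exp(-B_t/2)/8) dt + (-3*exp(-B_t/2)/2) dB_t.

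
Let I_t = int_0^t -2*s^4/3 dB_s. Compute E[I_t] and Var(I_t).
E[I_t] = 0; Var(I_t) = 4*t^9/81

The Itô integral of a deterministic integrand f(s) has mean 0 because each increment f(s) * (B_{s+ds} - B_s) has mean 0. By the Itô isometry:
  Var( int_0^t f(s) dB_s ) = E[ (int_0^t f(s) dB_s)^2 ] = int_0^t f(s)^2 ds.
Here f(s) = -2*s^4/3, so f(s)^2 = 4*s^8/9. Integrate:
  int_0^t (4*s^8/9) ds = 4*t^9/81.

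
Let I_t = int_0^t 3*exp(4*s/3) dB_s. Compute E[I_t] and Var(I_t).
E[I_t] = 0; Var(I_t) = 27*exp(8*t/3)/8 - 27/8

The Itô integral of a deterministic integrand f(s) has mean 0 because each increment f(s) * (B_{s+ds} - B_s) has mean 0. By the Itô isometry:
  Var( int_0^t f(s) dB_s ) = E[ (int_0^t f(s) dB_s)^2 ] = int_0^t f(s)^2 ds.
Here f(s) = 3*exp(4*s/3), so f(s)^2 = 9*exp(8*s/3). Integrate:
  int_0^t (9*exp(8*s/3)) ds = 27*exp(8*t/3)/8 - 27/8.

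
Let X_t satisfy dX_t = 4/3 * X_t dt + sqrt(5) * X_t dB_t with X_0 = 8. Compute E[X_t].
E[X_t] = 8*exp(4*t/3)

For GBM dX = mu X dt + sigma X dB with X_0 = x_0, apply Itô to Y = log X: dY = (mu - sigma^2/2) dt + sigma dB, so Y_t = log(x_0) + (mu - sigma^2/2) t + sigma B_t and hence X_t = x_0 * exp((mu - sigma^2/2) t + sigma B_t).
With mu = 4/3, sigma = sqrt(5), x_0 = 8, this gives:
  X_t = 8 * exp((-7/6) * t + (sqrt(5)) * B_t).
Since sigma*B_t ~ Normal(0, sigma^2 t), E[exp(sigma*B_t)] = exp(sigma^2 t / 2); so E[X_t] = x_0 * exp((mu - sigma^2/2) t) * exp(sigma^2 t / 2) = x_0 * exp(mu t) = 8*exp(4*t/3).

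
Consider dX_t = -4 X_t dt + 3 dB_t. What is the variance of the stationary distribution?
lim Var(X_t) = 9/8

The OU SDE dX = -theta X dt + sigma dB admits the integrating factor exp(theta t): d(exp(theta t) X_t) = sigma exp(theta t) dB_t. Integrating from 0 to t gives X_t = x_0 * exp(-theta t) + sigma * int_0^t exp(-theta (t-s)) dB_s for any initial x_0. The Itô integral has variance (by the Itô isometry) sigma^2 * int_0^t exp(-2 theta (t - s)) ds = sigma^2 * (1 - exp(-2 theta t)) / (2 theta), independent of x_0.
With theta = 4, sigma = 3:
  Var(X_t) = (3)^2 * (1 - exp(-2*4 t)) / (2 * 4) = 9/8 - 9*exp(-8*t)/8.
As t -> infinity, exp(-2*4 t) -> 0, so the stationary variance is sigma^2 / (2 theta) = 9/8.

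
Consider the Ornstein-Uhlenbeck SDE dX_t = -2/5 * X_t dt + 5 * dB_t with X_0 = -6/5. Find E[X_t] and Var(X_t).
E[X_t] = -6*exp(-2*t/5)/5; Var(X_t) = 125/4 - 125*exp(-4*t/5)/4

The OU SDE dX = -theta X dt + sigma dB admits the integrating factor exp(theta t): d(exp(theta t) X_t) = sigma exp(theta t) dB_t. Integrating from 0 to t:
  X_t = x_0 * exp(-theta t) + sigma * int_0^t exp(-theta (t-s)) dB_s.
The Itô integral has mean 0 and (by the Itô isometry) variance sigma^2 * int_0^t exp(-2 theta (t - s)) ds = sigma^2 * (1 - exp(-2 theta t)) / (2 theta).
With theta = 2/5, sigma = 5, x_0 = -6/5:
  E[X_t] = -6/5 * exp(-2/5 t) = -6*exp(-2*t/5)/5
  Var(X_t) = (5)^2 * (1 - exp(-2*2/5 t)) / (2 * 2/5) = 125/4 - 125*exp(-4*t/5)/4.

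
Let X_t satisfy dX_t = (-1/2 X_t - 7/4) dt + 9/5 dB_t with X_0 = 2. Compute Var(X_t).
Var(X_t) = 81/25 - 81*exp(-t)/25

The variance V(t) = Var(X_t) satisfies V'(t) = 2 a V(t) + c^2 with V(0) = 0 (drift coefficient is linear in X, diffusion is constant). With a = -1/2, c = 9/5, the solution is
  V(t) = (c^2 / (2 a)) * (exp(2 a t) - 1)
       = ((9/5)^2 / (2*(-1/2))) * (exp((-1) t) - 1)
       = 81/25 - 81*exp(-t)/25.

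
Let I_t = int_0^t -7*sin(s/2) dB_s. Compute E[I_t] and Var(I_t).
E[I_t] = 0; Var(I_t) = 49*t/2 - 49*sin(t)/2

The Itô integral of a deterministic integrand f(s) has mean 0 because each increment f(s) * (B_{s+ds} - B_s) has mean 0. By the Itô isometry:
  Var( int_0^t f(s) dB_s ) = E[ (int_0^t f(s) dB_s)^2 ] = int_0^t f(s)^2 ds.
Here f(s) = -7*sin(s/2), so f(s)^2 = 49*sin(s/2)^2. Integrate:
  int_0^t (49*sin(s/2)^2) ds = 49*t/2 - 49*sin(t)/2.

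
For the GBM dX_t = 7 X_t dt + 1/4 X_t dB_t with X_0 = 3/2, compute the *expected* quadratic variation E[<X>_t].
E[<X>_t] = exp(225*t/16)/100 - 1/100

<X>_t = int_0^t ((1/4) * X_s)^2 ds. Taking expectation inside the integral: E[<X>_t] = (1/4)^2 * int_0^t E[X_s^2] ds. For GBM, E[X_s^2] = x_0^2 * exp((2 mu + sigma^2) s). Integrating:
  E[<X>_t] = (1/4)^2 * (3/2)^2 * (exp((2*7 + (1/4)^2) t) - 1) / (2*7 + (1/4)^2)
           = (1/4)^2 * (3/2)^2 * (exp((225/16) t) - 1) / (225/16) = exp(225*t/16)/100 - 1/100.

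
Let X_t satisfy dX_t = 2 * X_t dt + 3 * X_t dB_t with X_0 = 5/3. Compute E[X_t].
E[X_t] = 5*exp(2*t)/3

For GBM dX = mu X dt + sigma X dB with X_0 = x_0, apply Itô to Y = log X: dY = (mu - sigma^2/2) dt + sigma dB, so Y_t = log(x_0) + (mu - sigma^2/2) t + sigma B_t and hence X_t = x_0 * exp((mu - sigma^2/2) t + sigma B_t).
With mu = 2, sigma = 3, x_0 = 5/3, this gives:
  X_t = 5/3 * exp((-5/2) * t + (3) * B_t).
Since sigma*B_t ~ Normal(0, sigma^2 t), E[exp(sigma*B_t)] = exp(sigma^2 t / 2); so E[X_t] = x_0 * exp((mu - sigma^2/2) t) * exp(sigma^2 t / 2) = x_0 * exp(mu t) = 5*exp(2*t)/3.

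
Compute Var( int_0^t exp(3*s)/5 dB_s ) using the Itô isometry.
Var = exp(6*t)/150 - 1/150

The Itô integral of a deterministic integrand f(s) has mean 0 because each increment f(s) * (B_{s+ds} - B_s) has mean 0. By the Itô isometry:
  Var( int_0^t f(s) dB_s ) = E[ (int_0^t f(s) dB_s)^2 ] = int_0^t f(s)^2 ds.
Here f(s) = exp(3*s)/5, so f(s)^2 = exp(6*s)/25. Integrate:
  int_0^t (exp(6*s)/25) ds = exp(6*t)/150 - 1/150.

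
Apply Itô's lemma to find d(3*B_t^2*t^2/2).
d(3*B_t^2*t^2/2) = (3*t*(2*B_t^2 + t)/2) dt + (3*B_t*t^2) dB_t

Itô's formula for f(t, x): d f(t, B_t) = (f_t + (1/2) f_xx) dt + f_x dB_t. Compute partials of f(t, x) = 3*t^2*x^2/2:
  f_t(t,x)  = 3*t*x^2
  f_x(t,x)  = 3*t^2*x
  f_xx(t,x) = 3*t^2
Assemble drift = f_t + (1/2) f_xx = 3*t*(t + 2*x^2)/2 and diffusion = f_x = 3*t^2*x. Substituting x = B_t:
  d(3*B_t^2*t^2/2) = (3*t*(2*B_t^2 + t)/2) dt + (3*B_t*t^2) dB_t.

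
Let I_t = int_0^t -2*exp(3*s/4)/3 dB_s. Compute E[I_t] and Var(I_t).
E[I_t] = 0; Var(I_t) = 8*exp(3*t/2)/27 - 8/27

The Itô integral of a deterministic integrand f(s) has mean 0 because each increment f(s) * (B_{s+ds} - B_s) has mean 0. By the Itô isometry:
  Var( int_0^t f(s) dB_s ) = E[ (int_0^t f(s) dB_s)^2 ] = int_0^t f(s)^2 ds.
Here f(s) = -2*exp(3*s/4)/3, so f(s)^2 = 4*exp(3*s/2)/9. Integrate:
  int_0^t (4*exp(3*s/2)/9) ds = 8*exp(3*t/2)/27 - 8/27.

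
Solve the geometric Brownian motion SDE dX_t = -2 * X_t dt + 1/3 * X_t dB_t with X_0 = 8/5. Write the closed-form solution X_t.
X_t = 8/5 * exp((-37/18) * t + (1/3) * B_t)

For GBM dX = mu X dt + sigma X dB with X_0 = x_0, apply Itô to Y = log X: dY = (mu - sigma^2/2) dt + sigma dB, so Y_t = log(x_0) + (mu - sigma^2/2) t + sigma B_t and hence X_t = x_0 * exp((mu - sigma^2/2) t + sigma B_t).
With mu = -2, sigma = 1/3, x_0 = 8/5, this gives:
  X_t = 8/5 * exp((-37/18) * t + (1/3) * B_t).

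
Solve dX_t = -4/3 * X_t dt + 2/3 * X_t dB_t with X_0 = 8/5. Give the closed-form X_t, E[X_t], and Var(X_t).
X_t = 8/5 * exp((-14/9) t + (2/3) B_t); E[X_t] = 8*exp(-4*t/3)/5; Var(X_t) = (64*exp(4*t/9) - 64)*exp(-8*t/3)/25

For GBM dX = mu X dt + sigma X dB with X_0 = x_0, apply Itô to Y = log X: dY = (mu - sigma^2/2) dt + sigma dB, so Y_t = log(x_0) + (mu - sigma^2/2) t + sigma B_t and hence X_t = x_0 * exp((mu - sigma^2/2) t + sigma B_t).
With mu = -4/3, sigma = 2/3, x_0 = 8/5, this gives:
  X_t = 8/5 * exp((-14/9) * t + (2/3) * B_t).
Since sigma*B_t ~ Normal(0, sigma^2 t), E[exp(sigma*B_t)] = exp(sigma^2 t / 2); so E[X_t] = x_0 * exp((mu - sigma^2/2) t) * exp(sigma^2 t / 2) = x_0 * exp(mu t) = 8*exp(-4*t/3)/5.
Var(X_t) = E[X_t^2] - (E[X_t])^2 = x_0^2 * exp(2 mu t) * (exp(sigma^2 t) - 1) = (64*exp(4*t/9) - 64)*exp(-8*t/3)/25.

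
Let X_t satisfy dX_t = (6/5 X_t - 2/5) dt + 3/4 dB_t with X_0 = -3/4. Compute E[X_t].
E[X_t] = 1/3 - 13*exp(6*t/5)/12

Taking expectations and using E[dB_t] = 0, the mean m(t) = E[X_t] satisfies the ODE m'(t) = a m(t) + b with m(0) = x_0. With a = 6/5, b = -2/5, x_0 = -3/4, the solution is
  m(t) = x_0 * exp(a t) + (b/a) * (exp(a t) - 1)
       = (-3/4) * exp((6/5) t) + ((-2/5)/(6/5)) * (exp((6/5) t) - 1)
       = 1/3 - 13*exp(6*t/5)/12.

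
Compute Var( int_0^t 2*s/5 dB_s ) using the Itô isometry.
Var = 4*t^3/75

The Itô integral of a deterministic integrand f(s) has mean 0 because each increment f(s) * (B_{s+ds} - B_s) has mean 0. By the Itô isometry:
  Var( int_0^t f(s) dB_s ) = E[ (int_0^t f(s) dB_s)^2 ] = int_0^t f(s)^2 ds.
Here f(s) = 2*s/5, so f(s)^2 = 4*s^2/25. Integrate:
  int_0^t (4*s^2/25) ds = 4*t^3/75.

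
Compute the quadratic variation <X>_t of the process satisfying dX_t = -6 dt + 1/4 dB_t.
<X>_t = t/16

For an Itô process dX_t = a(t) dt + b(t) dB_t, the quadratic variation is <X>_t = int_0^t b(s)^2 ds (the drift term does not contribute). Here b(s) = 1/4, so
  b(s)^2 = 1/16.
Integrating from 0 to t:
  <X>_t = int_0^t (1/16) ds = t/16.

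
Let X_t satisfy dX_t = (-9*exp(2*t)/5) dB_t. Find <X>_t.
<X>_t = 81*exp(4*t)/100 - 81/100

For an Itô process dX_t = a(t) dt + b(t) dB_t, the quadratic variation is <X>_t = int_0^t b(s)^2 ds (the drift term does not contribute). Here b(s) = -9*exp(2*s)/5, so
  b(s)^2 = 81*exp(4*s)/25.
Integrating from 0 to t:
  <X>_t = int_0^t (81*exp(4*s)/25) ds = 81*exp(4*t)/100 - 81/100.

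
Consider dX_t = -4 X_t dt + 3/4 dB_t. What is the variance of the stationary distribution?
lim Var(X_t) = 9/128

The OU SDE dX = -theta X dt + sigma dB admits the integrating factor exp(theta t): d(exp(theta t) X_t) = sigma exp(theta t) dB_t. Integrating from 0 to t gives X_t = x_0 * exp(-theta t) + sigma * int_0^t exp(-theta (t-s)) dB_s for any initial x_0. The Itô integral has variance (by the Itô isometry) sigma^2 * int_0^t exp(-2 theta (t - s)) ds = sigma^2 * (1 - exp(-2 theta t)) / (2 theta), independent of x_0.
With theta = 4, sigma = 3/4:
  Var(X_t) = (3/4)^2 * (1 - exp(-2*4 t)) / (2 * 4) = 9/128 - 9*exp(-8*t)/128.
As t -> infinity, exp(-2*4 t) -> 0, so the stationary variance is sigma^2 / (2 theta) = 9/128.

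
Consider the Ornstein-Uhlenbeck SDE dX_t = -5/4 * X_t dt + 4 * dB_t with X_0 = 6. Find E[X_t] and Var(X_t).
E[X_t] = 6*exp(-5*t/4); Var(X_t) = 32/5 - 32*exp(-5*t/2)/5

The OU SDE dX = -theta X dt + sigma dB admits the integrating factor exp(theta t): d(exp(theta t) X_t) = sigma exp(theta t) dB_t. Integrating from 0 to t:
  X_t = x_0 * exp(-theta t) + sigma * int_0^t exp(-theta (t-s)) dB_s.
The Itô integral has mean 0 and (by the Itô isometry) variance sigma^2 * int_0^t exp(-2 theta (t - s)) ds = sigma^2 * (1 - exp(-2 theta t)) / (2 theta).
With theta = 5/4, sigma = 4, x_0 = 6:
  E[X_t] = 6 * exp(-5/4 t) = 6*exp(-5*t/4)
  Var(X_t) = (4)^2 * (1 - exp(-2*5/4 t)) / (2 * 5/4) = 32/5 - 32*exp(-5*t/2)/5.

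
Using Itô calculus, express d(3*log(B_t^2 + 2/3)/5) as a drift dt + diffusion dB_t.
d(3*log(B_t^2 + 2/3)/5) = (9*(2 - 3*B_t^2)/(5*(3*B_t^2 + 2)^2)) dt + (18*B_t/(5*(3*B_t^2 + 2))) dB_t

Itô's formula for f(B_t) gives d f(B_t) = f'(B_t) dB_t + (1/2) f''(B_t) dt. Compute derivatives of f(x) = 3*log(x^2 + 2/3)/5:
  f'(x)  = 18*x/(5*(3*x^2 + 2))
  f''(x) = 18*(2 - 3*x^2)/(5*(3*x^2 + 2)^2)
Substitute x = B_t and multiply the f'' term by 1/2:
  drift     = (1/2) * (18*(2 - 3*x^2)/(5*(3*x^2 + 2)^2)) evaluated at B_t = 9*(2 - 3*B_t^2)/(5*(3*B_t^2 + 2)^2)
  diffusion = (18*x/(5*(3*x^2 + 2))) evaluated at B_t = 18*B_t/(5*(3*B_t^2 + 2))
Therefore d(3*log(B_t^2 + 2/3)/5) = (9*(2 - 3*B_t^2)/(5*(3*B_t^2 + 2)^2)) dt + (18*B_t/(5*(3*B_t^2 + 2))) dB_t.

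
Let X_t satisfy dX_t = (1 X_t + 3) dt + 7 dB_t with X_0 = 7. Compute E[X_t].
E[X_t] = 10*exp(t) - 3

Taking expectations and using E[dB_t] = 0, the mean m(t) = E[X_t] satisfies the ODE m'(t) = a m(t) + b with m(0) = x_0. With a = 1, b = 3, x_0 = 7, the solution is
  m(t) = x_0 * exp(a t) + (b/a) * (exp(a t) - 1)
       = 7 * exp(1 t) + (3/1) * (exp(1 t) - 1)
       = 10*exp(t) - 3.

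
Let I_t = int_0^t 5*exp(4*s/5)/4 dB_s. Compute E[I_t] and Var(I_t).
E[I_t] = 0; Var(I_t) = 125*exp(8*t/5)/128 - 125/128

The Itô integral of a deterministic integrand f(s) has mean 0 because each increment f(s) * (B_{s+ds} - B_s) has mean 0. By the Itô isometry:
  Var( int_0^t f(s) dB_s ) = E[ (int_0^t f(s) dB_s)^2 ] = int_0^t f(s)^2 ds.
Here f(s) = 5*exp(4*s/5)/4, so f(s)^2 = 25*exp(8*s/5)/16. Integrate:
  int_0^t (25*exp(8*s/5)/16) ds = 125*exp(8*t/5)/128 - 125/128.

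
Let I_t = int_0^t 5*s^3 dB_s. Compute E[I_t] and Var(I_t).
E[I_t] = 0; Var(I_t) = 25*t^7/7

The Itô integral of a deterministic integrand f(s) has mean 0 because each increment f(s) * (B_{s+ds} - B_s) has mean 0. By the Itô isometry:
  Var( int_0^t f(s) dB_s ) = E[ (int_0^t f(s) dB_s)^2 ] = int_0^t f(s)^2 ds.
Here f(s) = 5*s^3, so f(s)^2 = 25*s^6. Integrate:
  int_0^t (25*s^6) ds = 25*t^7/7.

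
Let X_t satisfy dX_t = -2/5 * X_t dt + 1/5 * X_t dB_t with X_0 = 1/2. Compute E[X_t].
E[X_t] = exp(-2*t/5)/2

For GBM dX = mu X dt + sigma X dB with X_0 = x_0, apply Itô to Y = log X: dY = (mu - sigma^2/2) dt + sigma dB, so Y_t = log(x_0) + (mu - sigma^2/2) t + sigma B_t and hence X_t = x_0 * exp((mu - sigma^2/2) t + sigma B_t).
With mu = -2/5, sigma = 1/5, x_0 = 1/2, this gives:
  X_t = 1/2 * exp((-21/50) * t + (1/5) * B_t).
Since sigma*B_t ~ Normal(0, sigma^2 t), E[exp(sigma*B_t)] = exp(sigma^2 t / 2); so E[X_t] = x_0 * exp((mu - sigma^2/2) t) * exp(sigma^2 t / 2) = x_0 * exp(mu t) = exp(-2*t/5)/2.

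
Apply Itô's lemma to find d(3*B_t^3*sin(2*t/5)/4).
d(3*B_t^3*sin(2*t/5)/4) = (3*B_t*(2*B_t^2*cos(2*t/5) + 15*sin(2*t/5))/20) dt + (9*B_t^2*sin(2*t/5)/4) dB_t

Itô's formula for f(t, x): d f(t, B_t) = (f_t + (1/2) f_xx) dt + f_x dB_t. Compute partials of f(t, x) = 3*x^3*sin(2*t/5)/4:
  f_t(t,x)  = 3*x^3*cos(2*t/5)/10
  f_x(t,x)  = 9*x^2*sin(2*t/5)/4
  f_xx(t,x) = 9*x*sin(2*t/5)/2
Assemble drift = f_t + (1/2) f_xx = 3*x*(2*x^2*cos(2*t/5) + 15*sin(2*t/5))/20 and diffusion = f_x = 9*x^2*sin(2*t/5)/4. Substituting x = B_t:
  d(3*B_t^3*sin(2*t/5)/4) = (3*B_t*(2*B_t^2*cos(2*t/5) + 15*sin(2*t/5))/20) dt + (9*B_t^2*sin(2*t/5)/4) dB_t.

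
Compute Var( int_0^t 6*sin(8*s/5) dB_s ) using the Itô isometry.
Var = 18*t - 45*sin(8*t/5)*cos(8*t/5)/4

The Itô integral of a deterministic integrand f(s) has mean 0 because each increment f(s) * (B_{s+ds} - B_s) has mean 0. By the Itô isometry:
  Var( int_0^t f(s) dB_s ) = E[ (int_0^t f(s) dB_s)^2 ] = int_0^t f(s)^2 ds.
Here f(s) = 6*sin(8*s/5), so f(s)^2 = 36*sin(8*s/5)^2. Integrate:
  int_0^t (36*sin(8*s/5)^2) ds = 18*t - 45*sin(8*t/5)*cos(8*t/5)/4.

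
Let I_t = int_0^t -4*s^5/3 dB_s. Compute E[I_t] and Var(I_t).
E[I_t] = 0; Var(I_t) = 16*t^11/99

The Itô integral of a deterministic integrand f(s) has mean 0 because each increment f(s) * (B_{s+ds} - B_s) has mean 0. By the Itô isometry:
  Var( int_0^t f(s) dB_s ) = E[ (int_0^t f(s) dB_s)^2 ] = int_0^t f(s)^2 ds.
Here f(s) = -4*s^5/3, so f(s)^2 = 16*s^10/9. Integrate:
  int_0^t (16*s^10/9) ds = 16*t^11/99.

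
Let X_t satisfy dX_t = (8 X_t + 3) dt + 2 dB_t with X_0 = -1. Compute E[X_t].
E[X_t] = -5*exp(8*t)/8 - 3/8

Taking expectations and using E[dB_t] = 0, the mean m(t) = E[X_t] satisfies the ODE m'(t) = a m(t) + b with m(0) = x_0. With a = 8, b = 3, x_0 = -1, the solution is
  m(t) = x_0 * exp(a t) + (b/a) * (exp(a t) - 1)
       = (-1) * exp(8 t) + (3/8) * (exp(8 t) - 1)
       = -5*exp(8*t)/8 - 3/8.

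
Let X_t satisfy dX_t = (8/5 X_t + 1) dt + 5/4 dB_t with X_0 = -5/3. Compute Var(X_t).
Var(X_t) = 125*exp(16*t/5)/256 - 125/256

The variance V(t) = Var(X_t) satisfies V'(t) = 2 a V(t) + c^2 with V(0) = 0 (drift coefficient is linear in X, diffusion is constant). With a = 8/5, c = 5/4, the solution is
  V(t) = (c^2 / (2 a)) * (exp(2 a t) - 1)
       = ((5/4)^2 / (2*(8/5))) * (exp((16/5) t) - 1)
       = 125*exp(16*t/5)/256 - 125/256.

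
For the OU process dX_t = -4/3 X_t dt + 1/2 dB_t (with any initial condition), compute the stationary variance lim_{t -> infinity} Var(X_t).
lim Var(X_t) = 3/32

The OU SDE dX = -theta X dt + sigma dB admits the integrating factor exp(theta t): d(exp(theta t) X_t) = sigma exp(theta t) dB_t. Integrating from 0 to t gives X_t = x_0 * exp(-theta t) + sigma * int_0^t exp(-theta (t-s)) dB_s for any initial x_0. The Itô integral has variance (by the Itô isometry) sigma^2 * int_0^t exp(-2 theta (t - s)) ds = sigma^2 * (1 - exp(-2 theta t)) / (2 theta), independent of x_0.
With theta = 4/3, sigma = 1/2:
  Var(X_t) = (1/2)^2 * (1 - exp(-2*4/3 t)) / (2 * 4/3) = 3/32 - 3*exp(-8*t/3)/32.
As t -> infinity, exp(-2*4/3 t) -> 0, so the stationary variance is sigma^2 / (2 theta) = 3/32.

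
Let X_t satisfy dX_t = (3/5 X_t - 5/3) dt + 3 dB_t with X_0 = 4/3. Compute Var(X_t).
Var(X_t) = 15*exp(6*t/5)/2 - 15/2

The variance V(t) = Var(X_t) satisfies V'(t) = 2 a V(t) + c^2 with V(0) = 0 (drift coefficient is linear in X, diffusion is constant). With a = 3/5, c = 3, the solution is
  V(t) = (c^2 / (2 a)) * (exp(2 a t) - 1)
       = (3^2 / (2*(3/5))) * (exp((6/5) t) - 1)
       = 15*exp(6*t/5)/2 - 15/2.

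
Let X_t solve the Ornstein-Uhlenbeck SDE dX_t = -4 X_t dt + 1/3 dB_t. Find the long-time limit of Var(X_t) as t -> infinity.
lim Var(X_t) = 1/72

The OU SDE dX = -theta X dt + sigma dB admits the integrating factor exp(theta t): d(exp(theta t) X_t) = sigma exp(theta t) dB_t. Integrating from 0 to t gives X_t = x_0 * exp(-theta t) + sigma * int_0^t exp(-theta (t-s)) dB_s for any initial x_0. The Itô integral has variance (by the Itô isometry) sigma^2 * int_0^t exp(-2 theta (t - s)) ds = sigma^2 * (1 - exp(-2 theta t)) / (2 theta), independent of x_0.
With theta = 4, sigma = 1/3:
  Var(X_t) = (1/3)^2 * (1 - exp(-2*4 t)) / (2 * 4) = 1/72 - exp(-8*t)/72.
As t -> infinity, exp(-2*4 t) -> 0, so the stationary variance is sigma^2 / (2 theta) = 1/72.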